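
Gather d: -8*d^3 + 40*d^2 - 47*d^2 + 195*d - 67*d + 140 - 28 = -8*d^3 - 7*d^2 + 128*d + 112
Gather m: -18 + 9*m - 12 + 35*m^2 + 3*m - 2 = 35*m^2 + 12*m - 32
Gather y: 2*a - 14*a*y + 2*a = -14*a*y + 4*a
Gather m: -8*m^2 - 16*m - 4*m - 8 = -8*m^2 - 20*m - 8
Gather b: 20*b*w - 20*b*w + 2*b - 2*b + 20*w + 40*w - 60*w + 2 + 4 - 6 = 0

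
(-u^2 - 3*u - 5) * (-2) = 2*u^2 + 6*u + 10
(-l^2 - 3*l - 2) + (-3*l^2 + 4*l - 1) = -4*l^2 + l - 3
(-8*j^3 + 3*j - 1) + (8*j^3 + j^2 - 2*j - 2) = j^2 + j - 3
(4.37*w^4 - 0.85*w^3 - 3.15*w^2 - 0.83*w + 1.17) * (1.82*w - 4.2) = 7.9534*w^5 - 19.901*w^4 - 2.163*w^3 + 11.7194*w^2 + 5.6154*w - 4.914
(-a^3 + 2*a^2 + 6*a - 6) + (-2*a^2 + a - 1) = -a^3 + 7*a - 7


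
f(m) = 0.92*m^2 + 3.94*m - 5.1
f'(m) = 1.84*m + 3.94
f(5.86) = 49.58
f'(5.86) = 14.72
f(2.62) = 11.54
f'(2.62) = 8.76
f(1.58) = 3.42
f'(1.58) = 6.85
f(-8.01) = 22.37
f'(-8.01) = -10.80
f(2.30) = 8.83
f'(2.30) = 8.17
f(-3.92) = -6.41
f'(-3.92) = -3.27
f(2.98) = 14.81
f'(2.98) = 9.42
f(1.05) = 0.05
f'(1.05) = 5.87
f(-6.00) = 4.38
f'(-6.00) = -7.10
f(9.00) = 104.88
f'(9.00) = 20.50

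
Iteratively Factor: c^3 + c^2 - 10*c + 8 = (c + 4)*(c^2 - 3*c + 2) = (c - 2)*(c + 4)*(c - 1)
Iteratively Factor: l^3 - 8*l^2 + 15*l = (l - 3)*(l^2 - 5*l) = l*(l - 3)*(l - 5)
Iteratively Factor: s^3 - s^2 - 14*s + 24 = (s + 4)*(s^2 - 5*s + 6) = (s - 2)*(s + 4)*(s - 3)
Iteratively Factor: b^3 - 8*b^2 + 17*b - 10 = (b - 2)*(b^2 - 6*b + 5) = (b - 2)*(b - 1)*(b - 5)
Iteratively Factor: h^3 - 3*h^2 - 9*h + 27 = (h - 3)*(h^2 - 9) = (h - 3)*(h + 3)*(h - 3)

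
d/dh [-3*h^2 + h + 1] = 1 - 6*h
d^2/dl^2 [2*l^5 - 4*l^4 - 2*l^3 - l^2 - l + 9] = 40*l^3 - 48*l^2 - 12*l - 2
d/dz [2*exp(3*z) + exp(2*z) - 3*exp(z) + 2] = (6*exp(2*z) + 2*exp(z) - 3)*exp(z)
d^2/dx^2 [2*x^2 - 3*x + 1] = 4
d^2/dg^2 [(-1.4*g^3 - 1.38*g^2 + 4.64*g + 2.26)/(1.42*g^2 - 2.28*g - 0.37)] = (-3.5527136788005e-15*g^5 + 8.88178419700125e-15*g^4 - 6.25022400000002*g^3 + 15.905832*g^2 - 30.42468*g + 17.665124)/(2.863288*g^6 - 13.792176*g^5 + 19.90698*g^4 - 4.66488*g^3 - 5.18703*g^2 - 0.936396*g - 0.050653)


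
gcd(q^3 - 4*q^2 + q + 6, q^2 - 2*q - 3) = q^2 - 2*q - 3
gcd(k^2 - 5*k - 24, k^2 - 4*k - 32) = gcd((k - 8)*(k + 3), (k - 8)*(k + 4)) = k - 8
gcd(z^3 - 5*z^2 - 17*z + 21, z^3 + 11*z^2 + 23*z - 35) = z - 1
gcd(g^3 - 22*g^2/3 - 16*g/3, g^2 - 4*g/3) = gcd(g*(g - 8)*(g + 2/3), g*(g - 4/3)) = g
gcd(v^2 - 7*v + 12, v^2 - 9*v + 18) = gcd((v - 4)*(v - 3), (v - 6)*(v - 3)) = v - 3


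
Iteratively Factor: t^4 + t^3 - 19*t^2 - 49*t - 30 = (t + 2)*(t^3 - t^2 - 17*t - 15) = (t - 5)*(t + 2)*(t^2 + 4*t + 3) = (t - 5)*(t + 1)*(t + 2)*(t + 3)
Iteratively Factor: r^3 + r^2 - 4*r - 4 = (r + 2)*(r^2 - r - 2) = (r + 1)*(r + 2)*(r - 2)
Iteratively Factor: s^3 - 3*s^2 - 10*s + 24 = (s + 3)*(s^2 - 6*s + 8) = (s - 2)*(s + 3)*(s - 4)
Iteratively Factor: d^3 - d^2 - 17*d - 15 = (d - 5)*(d^2 + 4*d + 3) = (d - 5)*(d + 3)*(d + 1)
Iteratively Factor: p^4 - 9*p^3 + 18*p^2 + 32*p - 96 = (p - 4)*(p^3 - 5*p^2 - 2*p + 24) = (p - 4)*(p - 3)*(p^2 - 2*p - 8) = (p - 4)^2*(p - 3)*(p + 2)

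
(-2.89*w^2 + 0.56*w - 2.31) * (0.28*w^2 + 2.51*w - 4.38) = -0.8092*w^4 - 7.0971*w^3 + 13.417*w^2 - 8.2509*w + 10.1178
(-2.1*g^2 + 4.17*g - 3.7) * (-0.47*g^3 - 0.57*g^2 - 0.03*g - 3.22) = 0.987*g^5 - 0.7629*g^4 - 0.5749*g^3 + 8.7459*g^2 - 13.3164*g + 11.914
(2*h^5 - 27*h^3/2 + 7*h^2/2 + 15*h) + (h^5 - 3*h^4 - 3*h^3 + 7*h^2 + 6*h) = 3*h^5 - 3*h^4 - 33*h^3/2 + 21*h^2/2 + 21*h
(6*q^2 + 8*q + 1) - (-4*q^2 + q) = 10*q^2 + 7*q + 1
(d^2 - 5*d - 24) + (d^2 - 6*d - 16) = 2*d^2 - 11*d - 40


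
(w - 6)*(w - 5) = w^2 - 11*w + 30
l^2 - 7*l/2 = l*(l - 7/2)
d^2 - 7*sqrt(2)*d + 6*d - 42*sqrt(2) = (d + 6)*(d - 7*sqrt(2))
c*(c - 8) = c^2 - 8*c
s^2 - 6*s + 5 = (s - 5)*(s - 1)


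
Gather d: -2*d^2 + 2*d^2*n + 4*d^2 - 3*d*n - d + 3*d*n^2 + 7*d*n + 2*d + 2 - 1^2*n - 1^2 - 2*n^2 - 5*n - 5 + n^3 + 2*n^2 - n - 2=d^2*(2*n + 2) + d*(3*n^2 + 4*n + 1) + n^3 - 7*n - 6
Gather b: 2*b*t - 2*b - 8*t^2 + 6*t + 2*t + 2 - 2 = b*(2*t - 2) - 8*t^2 + 8*t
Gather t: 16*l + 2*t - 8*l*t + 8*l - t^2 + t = 24*l - t^2 + t*(3 - 8*l)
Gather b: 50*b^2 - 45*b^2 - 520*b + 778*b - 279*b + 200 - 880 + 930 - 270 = 5*b^2 - 21*b - 20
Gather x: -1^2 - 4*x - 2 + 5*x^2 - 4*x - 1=5*x^2 - 8*x - 4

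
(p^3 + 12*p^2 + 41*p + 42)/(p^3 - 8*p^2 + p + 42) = (p^2 + 10*p + 21)/(p^2 - 10*p + 21)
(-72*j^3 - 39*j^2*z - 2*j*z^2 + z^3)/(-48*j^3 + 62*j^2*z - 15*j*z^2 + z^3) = (9*j^2 + 6*j*z + z^2)/(6*j^2 - 7*j*z + z^2)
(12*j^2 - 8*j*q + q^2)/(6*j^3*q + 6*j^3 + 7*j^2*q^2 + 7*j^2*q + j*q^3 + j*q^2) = (12*j^2 - 8*j*q + q^2)/(j*(6*j^2*q + 6*j^2 + 7*j*q^2 + 7*j*q + q^3 + q^2))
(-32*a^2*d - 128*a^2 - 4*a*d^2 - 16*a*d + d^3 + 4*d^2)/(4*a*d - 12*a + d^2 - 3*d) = (-8*a*d - 32*a + d^2 + 4*d)/(d - 3)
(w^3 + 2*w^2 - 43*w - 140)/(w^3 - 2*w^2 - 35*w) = (w + 4)/w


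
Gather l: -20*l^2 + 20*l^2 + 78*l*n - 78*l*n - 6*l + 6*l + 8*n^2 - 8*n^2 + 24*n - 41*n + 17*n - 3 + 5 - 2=0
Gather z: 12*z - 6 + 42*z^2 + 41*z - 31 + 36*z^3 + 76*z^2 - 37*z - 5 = 36*z^3 + 118*z^2 + 16*z - 42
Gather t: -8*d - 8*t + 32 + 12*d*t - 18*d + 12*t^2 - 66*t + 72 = -26*d + 12*t^2 + t*(12*d - 74) + 104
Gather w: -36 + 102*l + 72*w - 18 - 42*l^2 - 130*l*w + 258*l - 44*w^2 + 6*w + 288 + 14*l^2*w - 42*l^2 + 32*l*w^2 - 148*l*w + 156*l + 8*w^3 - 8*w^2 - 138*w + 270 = -84*l^2 + 516*l + 8*w^3 + w^2*(32*l - 52) + w*(14*l^2 - 278*l - 60) + 504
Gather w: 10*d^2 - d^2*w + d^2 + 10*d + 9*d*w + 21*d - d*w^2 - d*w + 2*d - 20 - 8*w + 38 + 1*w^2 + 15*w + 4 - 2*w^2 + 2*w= 11*d^2 + 33*d + w^2*(-d - 1) + w*(-d^2 + 8*d + 9) + 22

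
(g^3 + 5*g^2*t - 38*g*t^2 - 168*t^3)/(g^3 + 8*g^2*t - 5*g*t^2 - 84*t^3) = (-g + 6*t)/(-g + 3*t)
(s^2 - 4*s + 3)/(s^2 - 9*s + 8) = (s - 3)/(s - 8)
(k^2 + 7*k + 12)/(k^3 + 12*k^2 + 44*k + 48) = (k + 3)/(k^2 + 8*k + 12)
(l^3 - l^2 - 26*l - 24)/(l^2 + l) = l - 2 - 24/l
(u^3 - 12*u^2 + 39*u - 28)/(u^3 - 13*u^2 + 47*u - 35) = (u - 4)/(u - 5)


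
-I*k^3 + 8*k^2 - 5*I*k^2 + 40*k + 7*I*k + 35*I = (k + 5)*(k + 7*I)*(-I*k + 1)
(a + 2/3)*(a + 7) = a^2 + 23*a/3 + 14/3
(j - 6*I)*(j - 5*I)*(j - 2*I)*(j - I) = j^4 - 14*I*j^3 - 65*j^2 + 112*I*j + 60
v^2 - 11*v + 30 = (v - 6)*(v - 5)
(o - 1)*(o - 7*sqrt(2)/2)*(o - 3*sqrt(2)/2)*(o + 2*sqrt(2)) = o^4 - 3*sqrt(2)*o^3 - o^3 - 19*o^2/2 + 3*sqrt(2)*o^2 + 19*o/2 + 21*sqrt(2)*o - 21*sqrt(2)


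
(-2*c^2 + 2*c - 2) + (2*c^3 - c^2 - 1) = 2*c^3 - 3*c^2 + 2*c - 3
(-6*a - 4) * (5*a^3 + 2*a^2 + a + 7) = -30*a^4 - 32*a^3 - 14*a^2 - 46*a - 28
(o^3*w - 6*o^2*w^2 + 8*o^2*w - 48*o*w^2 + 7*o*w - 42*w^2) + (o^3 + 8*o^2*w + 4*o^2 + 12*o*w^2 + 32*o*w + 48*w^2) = o^3*w + o^3 - 6*o^2*w^2 + 16*o^2*w + 4*o^2 - 36*o*w^2 + 39*o*w + 6*w^2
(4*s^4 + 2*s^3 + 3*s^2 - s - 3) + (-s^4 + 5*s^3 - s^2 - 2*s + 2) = 3*s^4 + 7*s^3 + 2*s^2 - 3*s - 1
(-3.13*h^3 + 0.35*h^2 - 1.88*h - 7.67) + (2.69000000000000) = -3.13*h^3 + 0.35*h^2 - 1.88*h - 4.98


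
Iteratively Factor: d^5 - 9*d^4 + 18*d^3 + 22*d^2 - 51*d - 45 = (d - 3)*(d^4 - 6*d^3 + 22*d + 15) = (d - 3)*(d + 1)*(d^3 - 7*d^2 + 7*d + 15) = (d - 5)*(d - 3)*(d + 1)*(d^2 - 2*d - 3) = (d - 5)*(d - 3)^2*(d + 1)*(d + 1)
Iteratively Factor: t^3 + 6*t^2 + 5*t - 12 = (t + 4)*(t^2 + 2*t - 3) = (t + 3)*(t + 4)*(t - 1)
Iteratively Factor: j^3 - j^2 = (j)*(j^2 - j) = j^2*(j - 1)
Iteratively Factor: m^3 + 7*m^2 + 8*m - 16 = (m + 4)*(m^2 + 3*m - 4) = (m - 1)*(m + 4)*(m + 4)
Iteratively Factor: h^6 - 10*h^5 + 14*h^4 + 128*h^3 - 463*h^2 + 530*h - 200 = (h - 1)*(h^5 - 9*h^4 + 5*h^3 + 133*h^2 - 330*h + 200) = (h - 2)*(h - 1)*(h^4 - 7*h^3 - 9*h^2 + 115*h - 100) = (h - 2)*(h - 1)^2*(h^3 - 6*h^2 - 15*h + 100) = (h - 5)*(h - 2)*(h - 1)^2*(h^2 - h - 20) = (h - 5)*(h - 2)*(h - 1)^2*(h + 4)*(h - 5)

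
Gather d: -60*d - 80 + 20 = -60*d - 60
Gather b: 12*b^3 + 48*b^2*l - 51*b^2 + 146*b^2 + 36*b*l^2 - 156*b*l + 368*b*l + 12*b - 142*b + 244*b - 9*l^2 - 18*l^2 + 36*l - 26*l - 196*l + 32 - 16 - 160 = 12*b^3 + b^2*(48*l + 95) + b*(36*l^2 + 212*l + 114) - 27*l^2 - 186*l - 144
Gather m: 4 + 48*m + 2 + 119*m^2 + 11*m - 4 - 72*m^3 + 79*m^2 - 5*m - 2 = -72*m^3 + 198*m^2 + 54*m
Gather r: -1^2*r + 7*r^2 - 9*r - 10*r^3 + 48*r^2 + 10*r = -10*r^3 + 55*r^2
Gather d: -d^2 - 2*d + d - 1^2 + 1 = -d^2 - d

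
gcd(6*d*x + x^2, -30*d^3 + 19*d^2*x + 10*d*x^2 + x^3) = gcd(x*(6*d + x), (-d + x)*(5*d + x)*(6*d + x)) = 6*d + x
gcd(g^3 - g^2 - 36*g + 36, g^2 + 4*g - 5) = g - 1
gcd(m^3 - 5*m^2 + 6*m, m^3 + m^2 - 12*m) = m^2 - 3*m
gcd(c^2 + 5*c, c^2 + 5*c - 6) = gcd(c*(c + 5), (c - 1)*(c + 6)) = 1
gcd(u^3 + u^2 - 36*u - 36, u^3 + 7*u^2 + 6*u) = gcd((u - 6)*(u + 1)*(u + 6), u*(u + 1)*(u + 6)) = u^2 + 7*u + 6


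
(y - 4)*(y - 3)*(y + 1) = y^3 - 6*y^2 + 5*y + 12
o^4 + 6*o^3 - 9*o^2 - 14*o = o*(o - 2)*(o + 1)*(o + 7)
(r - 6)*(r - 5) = r^2 - 11*r + 30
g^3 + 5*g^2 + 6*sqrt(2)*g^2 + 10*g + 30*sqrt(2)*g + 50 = (g + 5)*(g + sqrt(2))*(g + 5*sqrt(2))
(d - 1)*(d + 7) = d^2 + 6*d - 7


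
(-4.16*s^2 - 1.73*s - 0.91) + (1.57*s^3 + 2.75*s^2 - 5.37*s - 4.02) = 1.57*s^3 - 1.41*s^2 - 7.1*s - 4.93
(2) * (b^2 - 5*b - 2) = 2*b^2 - 10*b - 4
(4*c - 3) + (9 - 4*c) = 6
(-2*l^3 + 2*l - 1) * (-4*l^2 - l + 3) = 8*l^5 + 2*l^4 - 14*l^3 + 2*l^2 + 7*l - 3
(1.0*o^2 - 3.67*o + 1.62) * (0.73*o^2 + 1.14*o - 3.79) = 0.73*o^4 - 1.5391*o^3 - 6.7912*o^2 + 15.7561*o - 6.1398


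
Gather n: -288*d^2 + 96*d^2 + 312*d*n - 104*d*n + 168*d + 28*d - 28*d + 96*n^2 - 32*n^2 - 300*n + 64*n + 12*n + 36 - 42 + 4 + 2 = -192*d^2 + 168*d + 64*n^2 + n*(208*d - 224)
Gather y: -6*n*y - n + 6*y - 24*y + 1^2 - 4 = -n + y*(-6*n - 18) - 3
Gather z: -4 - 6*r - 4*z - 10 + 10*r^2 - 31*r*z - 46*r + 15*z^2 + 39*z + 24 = 10*r^2 - 52*r + 15*z^2 + z*(35 - 31*r) + 10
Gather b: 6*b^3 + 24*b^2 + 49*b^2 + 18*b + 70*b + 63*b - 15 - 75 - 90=6*b^3 + 73*b^2 + 151*b - 180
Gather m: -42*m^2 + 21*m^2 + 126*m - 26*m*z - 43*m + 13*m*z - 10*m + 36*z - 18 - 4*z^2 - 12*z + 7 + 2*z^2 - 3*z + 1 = -21*m^2 + m*(73 - 13*z) - 2*z^2 + 21*z - 10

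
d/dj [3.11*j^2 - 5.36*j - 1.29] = 6.22*j - 5.36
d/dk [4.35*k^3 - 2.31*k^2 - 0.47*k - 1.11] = 13.05*k^2 - 4.62*k - 0.47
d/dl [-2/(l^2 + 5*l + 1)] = 2*(2*l + 5)/(l^2 + 5*l + 1)^2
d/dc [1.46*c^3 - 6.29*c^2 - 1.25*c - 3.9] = 4.38*c^2 - 12.58*c - 1.25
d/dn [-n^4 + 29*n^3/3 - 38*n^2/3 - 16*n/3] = -4*n^3 + 29*n^2 - 76*n/3 - 16/3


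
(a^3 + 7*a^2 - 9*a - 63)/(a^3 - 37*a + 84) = (a + 3)/(a - 4)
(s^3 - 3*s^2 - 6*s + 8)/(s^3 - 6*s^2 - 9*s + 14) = (s - 4)/(s - 7)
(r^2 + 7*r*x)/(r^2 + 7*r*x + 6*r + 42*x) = r/(r + 6)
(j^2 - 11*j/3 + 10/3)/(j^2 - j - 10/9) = 3*(j - 2)/(3*j + 2)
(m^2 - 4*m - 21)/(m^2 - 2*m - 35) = (m + 3)/(m + 5)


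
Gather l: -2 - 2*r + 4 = 2 - 2*r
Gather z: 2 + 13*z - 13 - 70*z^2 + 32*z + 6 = -70*z^2 + 45*z - 5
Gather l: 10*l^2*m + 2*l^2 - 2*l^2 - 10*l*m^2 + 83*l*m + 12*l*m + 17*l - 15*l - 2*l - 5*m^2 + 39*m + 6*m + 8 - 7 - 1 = 10*l^2*m + l*(-10*m^2 + 95*m) - 5*m^2 + 45*m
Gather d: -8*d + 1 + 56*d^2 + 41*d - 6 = 56*d^2 + 33*d - 5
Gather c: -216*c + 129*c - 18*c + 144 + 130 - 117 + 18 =175 - 105*c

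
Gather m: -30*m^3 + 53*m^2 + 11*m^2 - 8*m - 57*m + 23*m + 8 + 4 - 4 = -30*m^3 + 64*m^2 - 42*m + 8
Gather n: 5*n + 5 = 5*n + 5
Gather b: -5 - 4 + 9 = 0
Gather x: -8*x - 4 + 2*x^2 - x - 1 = 2*x^2 - 9*x - 5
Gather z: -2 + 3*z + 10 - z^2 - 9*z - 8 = -z^2 - 6*z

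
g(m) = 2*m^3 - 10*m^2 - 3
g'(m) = 6*m^2 - 20*m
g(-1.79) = -46.51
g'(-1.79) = 55.02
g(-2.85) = -130.52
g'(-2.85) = 105.74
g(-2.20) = -72.70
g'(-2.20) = 73.04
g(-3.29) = -182.46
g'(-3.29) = 130.74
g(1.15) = -13.18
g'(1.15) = -15.06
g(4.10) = -33.26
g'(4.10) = 18.86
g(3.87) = -36.85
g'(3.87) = 12.46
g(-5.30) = -581.65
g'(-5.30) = 274.54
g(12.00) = 2013.00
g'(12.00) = 624.00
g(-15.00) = -9003.00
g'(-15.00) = 1650.00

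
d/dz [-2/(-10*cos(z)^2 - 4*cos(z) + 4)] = 2*(5*cos(z) + 1)*sin(z)/(5*cos(z)^2 + 2*cos(z) - 2)^2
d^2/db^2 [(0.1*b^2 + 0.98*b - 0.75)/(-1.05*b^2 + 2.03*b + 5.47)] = (-1.11022302462516e-16*b^4 - 2.5872*b^3 + 1.51514999999999*b^2 - 43.36353*b + 30.576456)/(1.157625*b^6 - 6.714225*b^5 - 5.11119*b^4 + 61.590403*b^3 + 26.626866*b^2 - 182.218281*b - 163.667323)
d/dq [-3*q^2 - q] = -6*q - 1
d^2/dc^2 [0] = 0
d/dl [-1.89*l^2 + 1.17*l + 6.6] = 1.17 - 3.78*l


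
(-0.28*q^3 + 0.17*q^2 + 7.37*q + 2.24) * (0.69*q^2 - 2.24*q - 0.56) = -0.1932*q^5 + 0.7445*q^4 + 4.8613*q^3 - 15.0584*q^2 - 9.1448*q - 1.2544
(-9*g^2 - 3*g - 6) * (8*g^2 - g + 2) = -72*g^4 - 15*g^3 - 63*g^2 - 12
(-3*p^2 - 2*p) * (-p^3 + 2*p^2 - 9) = 3*p^5 - 4*p^4 - 4*p^3 + 27*p^2 + 18*p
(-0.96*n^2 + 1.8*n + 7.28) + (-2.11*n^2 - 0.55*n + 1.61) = -3.07*n^2 + 1.25*n + 8.89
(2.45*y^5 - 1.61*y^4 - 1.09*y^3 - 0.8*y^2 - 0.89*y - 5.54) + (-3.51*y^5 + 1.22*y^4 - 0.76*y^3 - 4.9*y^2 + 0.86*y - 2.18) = -1.06*y^5 - 0.39*y^4 - 1.85*y^3 - 5.7*y^2 - 0.03*y - 7.72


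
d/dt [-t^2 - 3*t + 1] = -2*t - 3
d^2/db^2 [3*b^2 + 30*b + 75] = 6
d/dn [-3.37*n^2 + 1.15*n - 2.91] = 1.15 - 6.74*n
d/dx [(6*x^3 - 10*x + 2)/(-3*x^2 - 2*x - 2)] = 6*(-3*x^4 - 4*x^3 - 11*x^2 + 2*x + 4)/(9*x^4 + 12*x^3 + 16*x^2 + 8*x + 4)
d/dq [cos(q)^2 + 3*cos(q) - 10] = -(2*cos(q) + 3)*sin(q)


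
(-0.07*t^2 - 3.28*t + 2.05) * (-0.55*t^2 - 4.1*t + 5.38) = 0.0385*t^4 + 2.091*t^3 + 11.9439*t^2 - 26.0514*t + 11.029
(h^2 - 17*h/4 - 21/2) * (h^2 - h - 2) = h^4 - 21*h^3/4 - 33*h^2/4 + 19*h + 21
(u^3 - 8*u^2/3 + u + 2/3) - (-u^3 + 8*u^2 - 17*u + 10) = 2*u^3 - 32*u^2/3 + 18*u - 28/3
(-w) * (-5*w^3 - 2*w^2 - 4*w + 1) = 5*w^4 + 2*w^3 + 4*w^2 - w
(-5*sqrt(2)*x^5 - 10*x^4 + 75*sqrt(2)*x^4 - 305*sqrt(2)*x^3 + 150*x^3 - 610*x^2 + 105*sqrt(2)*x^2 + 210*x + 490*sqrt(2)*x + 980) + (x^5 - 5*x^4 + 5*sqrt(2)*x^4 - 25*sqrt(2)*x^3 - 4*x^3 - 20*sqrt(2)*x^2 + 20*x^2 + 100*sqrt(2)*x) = -5*sqrt(2)*x^5 + x^5 - 15*x^4 + 80*sqrt(2)*x^4 - 330*sqrt(2)*x^3 + 146*x^3 - 590*x^2 + 85*sqrt(2)*x^2 + 210*x + 590*sqrt(2)*x + 980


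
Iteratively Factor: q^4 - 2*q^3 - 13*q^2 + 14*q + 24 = (q - 4)*(q^3 + 2*q^2 - 5*q - 6) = (q - 4)*(q + 1)*(q^2 + q - 6) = (q - 4)*(q + 1)*(q + 3)*(q - 2)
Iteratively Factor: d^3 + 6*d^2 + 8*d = (d)*(d^2 + 6*d + 8) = d*(d + 4)*(d + 2)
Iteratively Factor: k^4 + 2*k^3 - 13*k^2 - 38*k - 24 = (k + 1)*(k^3 + k^2 - 14*k - 24) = (k + 1)*(k + 3)*(k^2 - 2*k - 8) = (k + 1)*(k + 2)*(k + 3)*(k - 4)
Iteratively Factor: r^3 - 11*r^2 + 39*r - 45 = (r - 3)*(r^2 - 8*r + 15) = (r - 3)^2*(r - 5)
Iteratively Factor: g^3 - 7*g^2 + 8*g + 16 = (g - 4)*(g^2 - 3*g - 4) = (g - 4)^2*(g + 1)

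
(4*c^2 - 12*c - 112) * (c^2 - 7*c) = 4*c^4 - 40*c^3 - 28*c^2 + 784*c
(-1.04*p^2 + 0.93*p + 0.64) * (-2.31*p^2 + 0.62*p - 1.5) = 2.4024*p^4 - 2.7931*p^3 + 0.6582*p^2 - 0.9982*p - 0.96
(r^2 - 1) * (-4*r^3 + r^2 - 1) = -4*r^5 + r^4 + 4*r^3 - 2*r^2 + 1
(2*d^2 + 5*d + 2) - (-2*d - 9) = 2*d^2 + 7*d + 11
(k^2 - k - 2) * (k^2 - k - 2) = k^4 - 2*k^3 - 3*k^2 + 4*k + 4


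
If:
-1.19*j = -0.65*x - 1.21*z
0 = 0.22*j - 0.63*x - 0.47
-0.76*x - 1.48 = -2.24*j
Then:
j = 0.46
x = -0.58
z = 0.77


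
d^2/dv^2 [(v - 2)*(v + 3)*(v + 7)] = 6*v + 16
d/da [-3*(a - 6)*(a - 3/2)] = 45/2 - 6*a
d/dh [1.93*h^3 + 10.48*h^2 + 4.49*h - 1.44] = 5.79*h^2 + 20.96*h + 4.49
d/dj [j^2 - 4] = 2*j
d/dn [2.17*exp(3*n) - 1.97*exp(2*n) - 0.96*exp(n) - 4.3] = (6.51*exp(2*n) - 3.94*exp(n) - 0.96)*exp(n)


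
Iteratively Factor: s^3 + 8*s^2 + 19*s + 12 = (s + 1)*(s^2 + 7*s + 12) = (s + 1)*(s + 4)*(s + 3)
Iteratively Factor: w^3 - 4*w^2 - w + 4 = (w - 4)*(w^2 - 1) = (w - 4)*(w - 1)*(w + 1)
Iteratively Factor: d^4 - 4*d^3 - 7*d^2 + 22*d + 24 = (d + 2)*(d^3 - 6*d^2 + 5*d + 12) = (d - 4)*(d + 2)*(d^2 - 2*d - 3) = (d - 4)*(d + 1)*(d + 2)*(d - 3)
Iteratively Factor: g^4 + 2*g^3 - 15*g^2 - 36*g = (g + 3)*(g^3 - g^2 - 12*g) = (g + 3)^2*(g^2 - 4*g) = g*(g + 3)^2*(g - 4)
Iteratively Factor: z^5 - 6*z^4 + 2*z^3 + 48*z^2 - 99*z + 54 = (z - 3)*(z^4 - 3*z^3 - 7*z^2 + 27*z - 18) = (z - 3)*(z - 2)*(z^3 - z^2 - 9*z + 9) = (z - 3)*(z - 2)*(z + 3)*(z^2 - 4*z + 3) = (z - 3)*(z - 2)*(z - 1)*(z + 3)*(z - 3)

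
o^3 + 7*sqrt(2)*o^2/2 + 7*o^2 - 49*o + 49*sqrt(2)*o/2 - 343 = (o + 7)*(o - 7*sqrt(2)/2)*(o + 7*sqrt(2))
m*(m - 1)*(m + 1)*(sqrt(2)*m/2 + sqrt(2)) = sqrt(2)*m^4/2 + sqrt(2)*m^3 - sqrt(2)*m^2/2 - sqrt(2)*m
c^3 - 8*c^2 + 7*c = c*(c - 7)*(c - 1)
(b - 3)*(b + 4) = b^2 + b - 12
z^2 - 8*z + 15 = (z - 5)*(z - 3)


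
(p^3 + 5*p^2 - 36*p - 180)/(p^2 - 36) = p + 5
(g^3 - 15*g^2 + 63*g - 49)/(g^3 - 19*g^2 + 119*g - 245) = (g - 1)/(g - 5)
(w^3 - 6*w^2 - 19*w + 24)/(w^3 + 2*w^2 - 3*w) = (w - 8)/w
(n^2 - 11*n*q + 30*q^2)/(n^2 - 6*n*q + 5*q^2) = (-n + 6*q)/(-n + q)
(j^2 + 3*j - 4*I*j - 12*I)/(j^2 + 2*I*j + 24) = (j + 3)/(j + 6*I)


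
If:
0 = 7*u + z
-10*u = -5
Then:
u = 1/2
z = -7/2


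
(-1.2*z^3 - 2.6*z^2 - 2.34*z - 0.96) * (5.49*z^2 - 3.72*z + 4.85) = -6.588*z^5 - 9.81*z^4 - 8.9946*z^3 - 9.1756*z^2 - 7.7778*z - 4.656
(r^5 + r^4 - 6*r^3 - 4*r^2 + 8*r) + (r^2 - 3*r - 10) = r^5 + r^4 - 6*r^3 - 3*r^2 + 5*r - 10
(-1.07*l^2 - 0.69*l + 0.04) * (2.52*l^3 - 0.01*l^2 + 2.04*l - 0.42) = -2.6964*l^5 - 1.7281*l^4 - 2.0751*l^3 - 0.9586*l^2 + 0.3714*l - 0.0168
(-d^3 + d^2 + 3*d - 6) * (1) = -d^3 + d^2 + 3*d - 6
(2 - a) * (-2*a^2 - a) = 2*a^3 - 3*a^2 - 2*a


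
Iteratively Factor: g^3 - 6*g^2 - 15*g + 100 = (g - 5)*(g^2 - g - 20) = (g - 5)^2*(g + 4)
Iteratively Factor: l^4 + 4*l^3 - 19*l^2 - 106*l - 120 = (l + 4)*(l^3 - 19*l - 30) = (l - 5)*(l + 4)*(l^2 + 5*l + 6) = (l - 5)*(l + 3)*(l + 4)*(l + 2)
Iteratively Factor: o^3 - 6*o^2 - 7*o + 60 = (o - 4)*(o^2 - 2*o - 15) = (o - 5)*(o - 4)*(o + 3)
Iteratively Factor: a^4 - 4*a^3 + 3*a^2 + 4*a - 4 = (a - 1)*(a^3 - 3*a^2 + 4) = (a - 2)*(a - 1)*(a^2 - a - 2) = (a - 2)^2*(a - 1)*(a + 1)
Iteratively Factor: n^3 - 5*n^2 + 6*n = (n - 2)*(n^2 - 3*n) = n*(n - 2)*(n - 3)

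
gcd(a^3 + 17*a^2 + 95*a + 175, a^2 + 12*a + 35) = a^2 + 12*a + 35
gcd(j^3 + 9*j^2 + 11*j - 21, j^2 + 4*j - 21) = j + 7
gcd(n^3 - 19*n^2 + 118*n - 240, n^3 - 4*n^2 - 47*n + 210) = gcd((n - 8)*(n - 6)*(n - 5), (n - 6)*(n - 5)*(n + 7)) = n^2 - 11*n + 30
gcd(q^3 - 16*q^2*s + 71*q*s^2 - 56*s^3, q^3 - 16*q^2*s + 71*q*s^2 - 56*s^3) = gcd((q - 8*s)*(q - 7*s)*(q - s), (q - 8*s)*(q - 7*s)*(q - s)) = q^3 - 16*q^2*s + 71*q*s^2 - 56*s^3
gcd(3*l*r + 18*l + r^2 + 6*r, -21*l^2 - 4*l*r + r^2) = 3*l + r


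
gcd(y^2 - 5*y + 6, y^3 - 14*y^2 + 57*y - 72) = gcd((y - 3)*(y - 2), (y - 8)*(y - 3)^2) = y - 3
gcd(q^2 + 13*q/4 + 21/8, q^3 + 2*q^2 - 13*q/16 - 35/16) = q + 7/4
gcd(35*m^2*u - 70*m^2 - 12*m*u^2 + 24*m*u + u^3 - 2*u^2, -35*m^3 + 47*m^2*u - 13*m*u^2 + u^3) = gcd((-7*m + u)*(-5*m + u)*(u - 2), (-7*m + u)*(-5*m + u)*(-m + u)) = 35*m^2 - 12*m*u + u^2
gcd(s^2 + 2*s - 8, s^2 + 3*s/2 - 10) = s + 4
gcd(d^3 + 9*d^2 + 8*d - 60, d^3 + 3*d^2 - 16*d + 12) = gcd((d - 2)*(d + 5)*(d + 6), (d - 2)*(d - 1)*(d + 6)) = d^2 + 4*d - 12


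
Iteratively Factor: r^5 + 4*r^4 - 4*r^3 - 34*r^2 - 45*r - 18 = (r + 2)*(r^4 + 2*r^3 - 8*r^2 - 18*r - 9) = (r - 3)*(r + 2)*(r^3 + 5*r^2 + 7*r + 3) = (r - 3)*(r + 1)*(r + 2)*(r^2 + 4*r + 3) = (r - 3)*(r + 1)^2*(r + 2)*(r + 3)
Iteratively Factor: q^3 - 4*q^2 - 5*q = (q)*(q^2 - 4*q - 5) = q*(q + 1)*(q - 5)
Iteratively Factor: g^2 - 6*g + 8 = (g - 4)*(g - 2)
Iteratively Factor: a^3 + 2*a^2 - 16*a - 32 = (a - 4)*(a^2 + 6*a + 8) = (a - 4)*(a + 2)*(a + 4)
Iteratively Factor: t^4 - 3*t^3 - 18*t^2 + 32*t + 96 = (t - 4)*(t^3 + t^2 - 14*t - 24) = (t - 4)*(t + 3)*(t^2 - 2*t - 8) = (t - 4)^2*(t + 3)*(t + 2)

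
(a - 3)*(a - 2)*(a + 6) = a^3 + a^2 - 24*a + 36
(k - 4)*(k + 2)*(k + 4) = k^3 + 2*k^2 - 16*k - 32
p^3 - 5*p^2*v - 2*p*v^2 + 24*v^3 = (p - 4*v)*(p - 3*v)*(p + 2*v)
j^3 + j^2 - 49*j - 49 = (j - 7)*(j + 1)*(j + 7)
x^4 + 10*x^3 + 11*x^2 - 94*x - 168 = (x - 3)*(x + 2)*(x + 4)*(x + 7)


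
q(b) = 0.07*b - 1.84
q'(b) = 0.0700000000000000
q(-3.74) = -2.10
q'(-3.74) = 0.07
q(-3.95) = -2.12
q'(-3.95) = 0.07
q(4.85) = -1.50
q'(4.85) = 0.07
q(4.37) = -1.53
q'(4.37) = 0.07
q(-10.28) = -2.56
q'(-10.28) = 0.07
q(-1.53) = -1.95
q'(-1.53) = 0.07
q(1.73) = -1.72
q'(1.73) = 0.07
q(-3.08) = -2.06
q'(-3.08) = 0.07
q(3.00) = -1.63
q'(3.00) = 0.07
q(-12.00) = -2.68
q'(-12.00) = 0.07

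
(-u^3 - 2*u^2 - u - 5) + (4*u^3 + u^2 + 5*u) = 3*u^3 - u^2 + 4*u - 5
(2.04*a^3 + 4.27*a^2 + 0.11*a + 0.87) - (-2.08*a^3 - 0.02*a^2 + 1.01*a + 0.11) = 4.12*a^3 + 4.29*a^2 - 0.9*a + 0.76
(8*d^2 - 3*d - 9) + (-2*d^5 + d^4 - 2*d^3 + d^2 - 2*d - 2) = -2*d^5 + d^4 - 2*d^3 + 9*d^2 - 5*d - 11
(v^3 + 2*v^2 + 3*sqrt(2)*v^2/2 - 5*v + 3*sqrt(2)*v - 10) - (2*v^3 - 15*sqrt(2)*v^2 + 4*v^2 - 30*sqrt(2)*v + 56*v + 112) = -v^3 - 2*v^2 + 33*sqrt(2)*v^2/2 - 61*v + 33*sqrt(2)*v - 122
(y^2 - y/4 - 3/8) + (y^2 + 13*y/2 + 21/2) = 2*y^2 + 25*y/4 + 81/8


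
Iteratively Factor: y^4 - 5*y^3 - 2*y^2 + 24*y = (y - 4)*(y^3 - y^2 - 6*y) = y*(y - 4)*(y^2 - y - 6) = y*(y - 4)*(y - 3)*(y + 2)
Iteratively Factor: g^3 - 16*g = (g - 4)*(g^2 + 4*g) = (g - 4)*(g + 4)*(g)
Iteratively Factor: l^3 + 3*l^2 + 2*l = (l + 1)*(l^2 + 2*l) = (l + 1)*(l + 2)*(l)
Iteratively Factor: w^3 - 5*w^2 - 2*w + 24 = (w - 3)*(w^2 - 2*w - 8) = (w - 3)*(w + 2)*(w - 4)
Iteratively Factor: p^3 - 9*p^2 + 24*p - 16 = (p - 1)*(p^2 - 8*p + 16) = (p - 4)*(p - 1)*(p - 4)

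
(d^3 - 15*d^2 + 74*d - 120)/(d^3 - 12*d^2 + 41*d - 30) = (d - 4)/(d - 1)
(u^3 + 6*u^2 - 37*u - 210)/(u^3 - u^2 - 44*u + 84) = (u + 5)/(u - 2)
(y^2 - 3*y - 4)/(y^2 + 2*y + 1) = (y - 4)/(y + 1)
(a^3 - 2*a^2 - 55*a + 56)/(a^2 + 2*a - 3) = (a^2 - a - 56)/(a + 3)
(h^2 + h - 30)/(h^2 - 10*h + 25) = (h + 6)/(h - 5)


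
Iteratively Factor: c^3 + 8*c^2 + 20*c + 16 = (c + 2)*(c^2 + 6*c + 8) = (c + 2)*(c + 4)*(c + 2)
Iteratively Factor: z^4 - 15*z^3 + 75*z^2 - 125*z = (z - 5)*(z^3 - 10*z^2 + 25*z) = z*(z - 5)*(z^2 - 10*z + 25) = z*(z - 5)^2*(z - 5)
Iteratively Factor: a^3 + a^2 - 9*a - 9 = (a + 3)*(a^2 - 2*a - 3) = (a - 3)*(a + 3)*(a + 1)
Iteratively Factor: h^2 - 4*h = (h - 4)*(h)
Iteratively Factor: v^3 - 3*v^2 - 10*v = (v + 2)*(v^2 - 5*v) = v*(v + 2)*(v - 5)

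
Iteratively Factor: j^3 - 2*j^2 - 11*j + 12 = (j - 1)*(j^2 - j - 12) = (j - 4)*(j - 1)*(j + 3)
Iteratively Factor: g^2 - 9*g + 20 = (g - 5)*(g - 4)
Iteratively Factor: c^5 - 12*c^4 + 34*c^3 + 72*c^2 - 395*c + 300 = (c - 4)*(c^4 - 8*c^3 + 2*c^2 + 80*c - 75) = (c - 4)*(c - 1)*(c^3 - 7*c^2 - 5*c + 75) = (c - 5)*(c - 4)*(c - 1)*(c^2 - 2*c - 15) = (c - 5)^2*(c - 4)*(c - 1)*(c + 3)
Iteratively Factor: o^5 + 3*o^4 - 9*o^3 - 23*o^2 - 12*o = (o - 3)*(o^4 + 6*o^3 + 9*o^2 + 4*o) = o*(o - 3)*(o^3 + 6*o^2 + 9*o + 4) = o*(o - 3)*(o + 4)*(o^2 + 2*o + 1) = o*(o - 3)*(o + 1)*(o + 4)*(o + 1)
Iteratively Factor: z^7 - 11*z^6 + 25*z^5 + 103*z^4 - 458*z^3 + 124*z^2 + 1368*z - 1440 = (z + 2)*(z^6 - 13*z^5 + 51*z^4 + z^3 - 460*z^2 + 1044*z - 720) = (z - 5)*(z + 2)*(z^5 - 8*z^4 + 11*z^3 + 56*z^2 - 180*z + 144) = (z - 5)*(z - 2)*(z + 2)*(z^4 - 6*z^3 - z^2 + 54*z - 72) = (z - 5)*(z - 2)^2*(z + 2)*(z^3 - 4*z^2 - 9*z + 36) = (z - 5)*(z - 3)*(z - 2)^2*(z + 2)*(z^2 - z - 12) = (z - 5)*(z - 4)*(z - 3)*(z - 2)^2*(z + 2)*(z + 3)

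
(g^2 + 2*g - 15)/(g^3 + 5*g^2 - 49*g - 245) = (g - 3)/(g^2 - 49)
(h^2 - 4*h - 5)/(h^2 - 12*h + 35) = (h + 1)/(h - 7)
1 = 1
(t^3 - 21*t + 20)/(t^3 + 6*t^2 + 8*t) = (t^3 - 21*t + 20)/(t*(t^2 + 6*t + 8))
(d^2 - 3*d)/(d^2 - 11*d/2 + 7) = 2*d*(d - 3)/(2*d^2 - 11*d + 14)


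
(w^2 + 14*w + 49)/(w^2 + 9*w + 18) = (w^2 + 14*w + 49)/(w^2 + 9*w + 18)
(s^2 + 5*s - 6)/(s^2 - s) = (s + 6)/s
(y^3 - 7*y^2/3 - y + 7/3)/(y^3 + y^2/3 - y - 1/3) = (3*y - 7)/(3*y + 1)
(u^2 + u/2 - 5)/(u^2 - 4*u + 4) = (u + 5/2)/(u - 2)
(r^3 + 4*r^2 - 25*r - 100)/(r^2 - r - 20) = r + 5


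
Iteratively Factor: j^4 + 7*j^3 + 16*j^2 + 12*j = (j + 3)*(j^3 + 4*j^2 + 4*j) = (j + 2)*(j + 3)*(j^2 + 2*j) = j*(j + 2)*(j + 3)*(j + 2)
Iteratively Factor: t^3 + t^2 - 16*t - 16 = (t - 4)*(t^2 + 5*t + 4) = (t - 4)*(t + 4)*(t + 1)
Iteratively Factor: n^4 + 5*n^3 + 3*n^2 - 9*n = (n + 3)*(n^3 + 2*n^2 - 3*n) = (n + 3)^2*(n^2 - n) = n*(n + 3)^2*(n - 1)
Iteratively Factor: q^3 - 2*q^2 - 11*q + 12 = (q + 3)*(q^2 - 5*q + 4) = (q - 1)*(q + 3)*(q - 4)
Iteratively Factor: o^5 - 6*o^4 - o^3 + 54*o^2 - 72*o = (o)*(o^4 - 6*o^3 - o^2 + 54*o - 72) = o*(o - 3)*(o^3 - 3*o^2 - 10*o + 24) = o*(o - 3)*(o - 2)*(o^2 - o - 12) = o*(o - 4)*(o - 3)*(o - 2)*(o + 3)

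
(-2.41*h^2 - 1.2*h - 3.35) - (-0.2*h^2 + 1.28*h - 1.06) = -2.21*h^2 - 2.48*h - 2.29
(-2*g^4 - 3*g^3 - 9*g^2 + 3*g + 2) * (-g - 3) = 2*g^5 + 9*g^4 + 18*g^3 + 24*g^2 - 11*g - 6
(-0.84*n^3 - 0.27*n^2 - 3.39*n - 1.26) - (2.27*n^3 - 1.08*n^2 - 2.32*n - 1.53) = -3.11*n^3 + 0.81*n^2 - 1.07*n + 0.27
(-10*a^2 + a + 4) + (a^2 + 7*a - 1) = -9*a^2 + 8*a + 3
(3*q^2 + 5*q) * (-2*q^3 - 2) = -6*q^5 - 10*q^4 - 6*q^2 - 10*q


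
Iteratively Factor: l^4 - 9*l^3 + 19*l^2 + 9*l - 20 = (l - 5)*(l^3 - 4*l^2 - l + 4) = (l - 5)*(l + 1)*(l^2 - 5*l + 4) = (l - 5)*(l - 1)*(l + 1)*(l - 4)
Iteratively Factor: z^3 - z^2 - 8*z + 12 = (z - 2)*(z^2 + z - 6) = (z - 2)*(z + 3)*(z - 2)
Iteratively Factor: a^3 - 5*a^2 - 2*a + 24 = (a + 2)*(a^2 - 7*a + 12) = (a - 3)*(a + 2)*(a - 4)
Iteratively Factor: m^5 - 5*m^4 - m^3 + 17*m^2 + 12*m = (m)*(m^4 - 5*m^3 - m^2 + 17*m + 12) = m*(m - 4)*(m^3 - m^2 - 5*m - 3) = m*(m - 4)*(m + 1)*(m^2 - 2*m - 3) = m*(m - 4)*(m - 3)*(m + 1)*(m + 1)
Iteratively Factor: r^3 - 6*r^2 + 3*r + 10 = (r - 2)*(r^2 - 4*r - 5) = (r - 2)*(r + 1)*(r - 5)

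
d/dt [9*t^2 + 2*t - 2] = 18*t + 2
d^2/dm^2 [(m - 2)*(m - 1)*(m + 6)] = 6*m + 6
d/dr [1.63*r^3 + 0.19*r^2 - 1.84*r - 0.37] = 4.89*r^2 + 0.38*r - 1.84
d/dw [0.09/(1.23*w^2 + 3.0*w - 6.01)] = (-0.2214*w - 0.27)/(1.23*w^2 + 3.0*w - 6.01)^2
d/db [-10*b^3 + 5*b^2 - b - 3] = -30*b^2 + 10*b - 1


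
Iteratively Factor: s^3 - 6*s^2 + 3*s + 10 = (s - 5)*(s^2 - s - 2) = (s - 5)*(s + 1)*(s - 2)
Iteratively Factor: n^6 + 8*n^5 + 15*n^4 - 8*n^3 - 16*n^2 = (n + 4)*(n^5 + 4*n^4 - n^3 - 4*n^2) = n*(n + 4)*(n^4 + 4*n^3 - n^2 - 4*n) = n*(n + 4)^2*(n^3 - n) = n*(n + 1)*(n + 4)^2*(n^2 - n) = n^2*(n + 1)*(n + 4)^2*(n - 1)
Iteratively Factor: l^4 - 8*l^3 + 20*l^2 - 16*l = (l - 4)*(l^3 - 4*l^2 + 4*l) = (l - 4)*(l - 2)*(l^2 - 2*l) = l*(l - 4)*(l - 2)*(l - 2)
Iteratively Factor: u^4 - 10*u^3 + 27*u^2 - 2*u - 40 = (u - 5)*(u^3 - 5*u^2 + 2*u + 8) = (u - 5)*(u + 1)*(u^2 - 6*u + 8) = (u - 5)*(u - 2)*(u + 1)*(u - 4)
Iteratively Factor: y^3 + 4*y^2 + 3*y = (y)*(y^2 + 4*y + 3) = y*(y + 1)*(y + 3)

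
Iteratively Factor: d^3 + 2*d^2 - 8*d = (d + 4)*(d^2 - 2*d) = (d - 2)*(d + 4)*(d)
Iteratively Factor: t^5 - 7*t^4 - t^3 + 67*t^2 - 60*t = (t - 5)*(t^4 - 2*t^3 - 11*t^2 + 12*t) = (t - 5)*(t + 3)*(t^3 - 5*t^2 + 4*t) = (t - 5)*(t - 4)*(t + 3)*(t^2 - t) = (t - 5)*(t - 4)*(t - 1)*(t + 3)*(t)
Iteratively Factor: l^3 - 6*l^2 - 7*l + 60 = (l - 5)*(l^2 - l - 12) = (l - 5)*(l - 4)*(l + 3)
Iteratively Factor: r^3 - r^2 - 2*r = (r)*(r^2 - r - 2) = r*(r - 2)*(r + 1)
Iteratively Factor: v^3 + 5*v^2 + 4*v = (v)*(v^2 + 5*v + 4) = v*(v + 1)*(v + 4)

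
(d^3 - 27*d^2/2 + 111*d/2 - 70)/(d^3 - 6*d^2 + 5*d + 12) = (2*d^2 - 19*d + 35)/(2*(d^2 - 2*d - 3))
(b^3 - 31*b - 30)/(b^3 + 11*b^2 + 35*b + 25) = (b - 6)/(b + 5)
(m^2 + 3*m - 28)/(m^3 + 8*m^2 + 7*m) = (m - 4)/(m*(m + 1))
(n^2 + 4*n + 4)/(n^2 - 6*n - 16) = (n + 2)/(n - 8)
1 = 1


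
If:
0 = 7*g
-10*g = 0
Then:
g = 0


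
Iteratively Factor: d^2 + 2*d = (d + 2)*(d)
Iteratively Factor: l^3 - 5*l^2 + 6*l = (l - 3)*(l^2 - 2*l) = l*(l - 3)*(l - 2)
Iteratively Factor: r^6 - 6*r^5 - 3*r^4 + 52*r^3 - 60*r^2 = (r - 2)*(r^5 - 4*r^4 - 11*r^3 + 30*r^2) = (r - 2)*(r + 3)*(r^4 - 7*r^3 + 10*r^2) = r*(r - 2)*(r + 3)*(r^3 - 7*r^2 + 10*r) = r*(r - 2)^2*(r + 3)*(r^2 - 5*r) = r^2*(r - 2)^2*(r + 3)*(r - 5)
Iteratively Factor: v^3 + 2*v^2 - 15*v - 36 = (v + 3)*(v^2 - v - 12) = (v + 3)^2*(v - 4)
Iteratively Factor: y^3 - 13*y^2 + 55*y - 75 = (y - 3)*(y^2 - 10*y + 25) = (y - 5)*(y - 3)*(y - 5)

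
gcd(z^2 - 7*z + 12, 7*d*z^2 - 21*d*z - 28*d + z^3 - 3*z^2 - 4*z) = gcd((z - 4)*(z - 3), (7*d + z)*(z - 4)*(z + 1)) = z - 4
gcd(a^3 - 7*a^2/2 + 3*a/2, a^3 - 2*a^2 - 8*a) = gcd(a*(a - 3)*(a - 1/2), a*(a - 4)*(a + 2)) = a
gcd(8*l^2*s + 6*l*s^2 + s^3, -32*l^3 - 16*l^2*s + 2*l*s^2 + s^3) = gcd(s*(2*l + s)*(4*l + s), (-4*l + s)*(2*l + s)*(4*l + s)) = 8*l^2 + 6*l*s + s^2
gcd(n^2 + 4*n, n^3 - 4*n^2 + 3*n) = n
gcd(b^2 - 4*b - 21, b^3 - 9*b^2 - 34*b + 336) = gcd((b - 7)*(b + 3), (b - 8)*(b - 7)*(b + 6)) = b - 7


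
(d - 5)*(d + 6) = d^2 + d - 30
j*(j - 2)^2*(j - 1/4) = j^4 - 17*j^3/4 + 5*j^2 - j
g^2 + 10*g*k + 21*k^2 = (g + 3*k)*(g + 7*k)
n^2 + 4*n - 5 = (n - 1)*(n + 5)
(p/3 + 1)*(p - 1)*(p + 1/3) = p^3/3 + 7*p^2/9 - 7*p/9 - 1/3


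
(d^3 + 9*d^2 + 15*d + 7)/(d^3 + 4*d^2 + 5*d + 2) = (d + 7)/(d + 2)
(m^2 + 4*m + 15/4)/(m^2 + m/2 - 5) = (m + 3/2)/(m - 2)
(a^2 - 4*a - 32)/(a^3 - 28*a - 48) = (a - 8)/(a^2 - 4*a - 12)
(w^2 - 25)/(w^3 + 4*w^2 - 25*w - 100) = 1/(w + 4)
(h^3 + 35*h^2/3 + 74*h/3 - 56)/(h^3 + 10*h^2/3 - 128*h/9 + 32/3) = 3*(h + 7)/(3*h - 4)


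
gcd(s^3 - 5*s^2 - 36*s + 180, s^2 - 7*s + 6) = s - 6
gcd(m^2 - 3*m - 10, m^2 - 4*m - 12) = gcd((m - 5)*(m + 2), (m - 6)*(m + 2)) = m + 2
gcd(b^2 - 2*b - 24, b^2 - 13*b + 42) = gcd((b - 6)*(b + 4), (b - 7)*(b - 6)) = b - 6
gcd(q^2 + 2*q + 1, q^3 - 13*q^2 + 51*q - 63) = 1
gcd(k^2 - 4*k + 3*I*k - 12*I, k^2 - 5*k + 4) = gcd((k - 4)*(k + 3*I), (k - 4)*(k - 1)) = k - 4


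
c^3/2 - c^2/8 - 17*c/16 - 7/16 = (c/2 + 1/4)*(c - 7/4)*(c + 1)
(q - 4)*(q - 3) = q^2 - 7*q + 12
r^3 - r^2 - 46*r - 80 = (r - 8)*(r + 2)*(r + 5)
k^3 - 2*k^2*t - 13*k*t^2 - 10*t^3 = (k - 5*t)*(k + t)*(k + 2*t)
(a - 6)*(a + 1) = a^2 - 5*a - 6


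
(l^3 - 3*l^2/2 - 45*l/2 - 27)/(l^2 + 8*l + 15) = (l^2 - 9*l/2 - 9)/(l + 5)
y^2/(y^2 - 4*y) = y/(y - 4)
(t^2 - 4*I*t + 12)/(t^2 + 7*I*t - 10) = (t - 6*I)/(t + 5*I)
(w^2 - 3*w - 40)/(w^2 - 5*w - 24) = (w + 5)/(w + 3)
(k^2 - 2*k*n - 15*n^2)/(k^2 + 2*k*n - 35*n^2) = (k + 3*n)/(k + 7*n)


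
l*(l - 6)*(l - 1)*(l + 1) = l^4 - 6*l^3 - l^2 + 6*l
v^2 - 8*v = v*(v - 8)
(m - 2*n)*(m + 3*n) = m^2 + m*n - 6*n^2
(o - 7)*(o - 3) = o^2 - 10*o + 21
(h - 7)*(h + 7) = h^2 - 49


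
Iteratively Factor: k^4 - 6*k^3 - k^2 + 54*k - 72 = (k - 3)*(k^3 - 3*k^2 - 10*k + 24) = (k - 4)*(k - 3)*(k^2 + k - 6) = (k - 4)*(k - 3)*(k + 3)*(k - 2)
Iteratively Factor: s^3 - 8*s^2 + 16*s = (s - 4)*(s^2 - 4*s) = s*(s - 4)*(s - 4)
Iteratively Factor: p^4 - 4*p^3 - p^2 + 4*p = (p - 1)*(p^3 - 3*p^2 - 4*p) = (p - 4)*(p - 1)*(p^2 + p) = p*(p - 4)*(p - 1)*(p + 1)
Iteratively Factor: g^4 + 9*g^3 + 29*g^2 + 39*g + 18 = (g + 1)*(g^3 + 8*g^2 + 21*g + 18) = (g + 1)*(g + 2)*(g^2 + 6*g + 9) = (g + 1)*(g + 2)*(g + 3)*(g + 3)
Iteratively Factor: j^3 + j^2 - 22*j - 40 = (j + 4)*(j^2 - 3*j - 10) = (j - 5)*(j + 4)*(j + 2)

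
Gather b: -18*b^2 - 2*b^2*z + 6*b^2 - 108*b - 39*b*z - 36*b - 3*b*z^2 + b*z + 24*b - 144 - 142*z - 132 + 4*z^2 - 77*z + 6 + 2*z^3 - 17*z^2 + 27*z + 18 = b^2*(-2*z - 12) + b*(-3*z^2 - 38*z - 120) + 2*z^3 - 13*z^2 - 192*z - 252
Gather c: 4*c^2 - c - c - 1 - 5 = 4*c^2 - 2*c - 6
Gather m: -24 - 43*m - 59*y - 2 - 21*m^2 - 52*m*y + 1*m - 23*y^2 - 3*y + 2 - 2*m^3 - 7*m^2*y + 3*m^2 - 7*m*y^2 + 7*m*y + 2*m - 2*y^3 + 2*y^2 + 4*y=-2*m^3 + m^2*(-7*y - 18) + m*(-7*y^2 - 45*y - 40) - 2*y^3 - 21*y^2 - 58*y - 24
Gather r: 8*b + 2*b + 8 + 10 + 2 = 10*b + 20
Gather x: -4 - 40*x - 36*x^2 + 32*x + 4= -36*x^2 - 8*x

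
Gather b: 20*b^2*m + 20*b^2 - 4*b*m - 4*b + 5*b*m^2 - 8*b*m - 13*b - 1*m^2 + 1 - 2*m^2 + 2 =b^2*(20*m + 20) + b*(5*m^2 - 12*m - 17) - 3*m^2 + 3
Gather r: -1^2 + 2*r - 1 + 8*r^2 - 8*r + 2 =8*r^2 - 6*r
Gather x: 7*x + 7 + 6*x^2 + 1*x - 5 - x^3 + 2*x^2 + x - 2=-x^3 + 8*x^2 + 9*x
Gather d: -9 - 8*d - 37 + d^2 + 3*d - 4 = d^2 - 5*d - 50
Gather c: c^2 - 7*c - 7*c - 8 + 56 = c^2 - 14*c + 48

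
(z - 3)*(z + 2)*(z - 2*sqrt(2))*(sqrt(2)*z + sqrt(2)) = sqrt(2)*z^4 - 4*z^3 - 7*sqrt(2)*z^2 - 6*sqrt(2)*z + 28*z + 24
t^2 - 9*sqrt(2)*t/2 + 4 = (t - 4*sqrt(2))*(t - sqrt(2)/2)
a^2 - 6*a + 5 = (a - 5)*(a - 1)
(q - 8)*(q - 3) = q^2 - 11*q + 24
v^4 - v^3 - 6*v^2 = v^2*(v - 3)*(v + 2)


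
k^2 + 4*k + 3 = (k + 1)*(k + 3)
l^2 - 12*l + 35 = (l - 7)*(l - 5)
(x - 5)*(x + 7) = x^2 + 2*x - 35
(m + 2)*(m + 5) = m^2 + 7*m + 10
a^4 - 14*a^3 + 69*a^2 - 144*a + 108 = (a - 6)*(a - 3)^2*(a - 2)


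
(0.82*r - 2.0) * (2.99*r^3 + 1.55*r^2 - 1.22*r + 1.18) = 2.4518*r^4 - 4.709*r^3 - 4.1004*r^2 + 3.4076*r - 2.36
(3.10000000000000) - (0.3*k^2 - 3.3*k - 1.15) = -0.3*k^2 + 3.3*k + 4.25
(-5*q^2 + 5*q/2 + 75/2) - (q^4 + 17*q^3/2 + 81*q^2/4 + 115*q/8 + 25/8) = -q^4 - 17*q^3/2 - 101*q^2/4 - 95*q/8 + 275/8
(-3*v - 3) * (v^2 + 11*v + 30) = -3*v^3 - 36*v^2 - 123*v - 90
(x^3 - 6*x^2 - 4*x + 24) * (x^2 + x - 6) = x^5 - 5*x^4 - 16*x^3 + 56*x^2 + 48*x - 144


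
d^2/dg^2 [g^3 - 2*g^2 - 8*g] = 6*g - 4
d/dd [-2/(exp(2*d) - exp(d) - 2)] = (4*exp(d) - 2)*exp(d)/(-exp(2*d) + exp(d) + 2)^2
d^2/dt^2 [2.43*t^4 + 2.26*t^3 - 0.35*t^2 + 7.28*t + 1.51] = 29.16*t^2 + 13.56*t - 0.7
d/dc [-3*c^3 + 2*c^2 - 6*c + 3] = -9*c^2 + 4*c - 6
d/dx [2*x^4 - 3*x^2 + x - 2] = 8*x^3 - 6*x + 1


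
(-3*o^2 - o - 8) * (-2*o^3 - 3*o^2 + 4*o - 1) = 6*o^5 + 11*o^4 + 7*o^3 + 23*o^2 - 31*o + 8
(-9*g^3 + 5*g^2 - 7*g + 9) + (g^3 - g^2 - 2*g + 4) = -8*g^3 + 4*g^2 - 9*g + 13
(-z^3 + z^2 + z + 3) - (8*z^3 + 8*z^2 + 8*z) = -9*z^3 - 7*z^2 - 7*z + 3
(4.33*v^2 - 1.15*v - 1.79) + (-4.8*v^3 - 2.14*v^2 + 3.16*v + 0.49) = -4.8*v^3 + 2.19*v^2 + 2.01*v - 1.3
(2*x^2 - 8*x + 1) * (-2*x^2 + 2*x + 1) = -4*x^4 + 20*x^3 - 16*x^2 - 6*x + 1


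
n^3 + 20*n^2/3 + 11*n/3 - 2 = (n - 1/3)*(n + 1)*(n + 6)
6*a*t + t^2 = t*(6*a + t)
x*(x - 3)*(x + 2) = x^3 - x^2 - 6*x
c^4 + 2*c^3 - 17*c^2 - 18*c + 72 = (c - 3)*(c - 2)*(c + 3)*(c + 4)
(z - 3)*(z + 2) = z^2 - z - 6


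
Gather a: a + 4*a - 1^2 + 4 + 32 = 5*a + 35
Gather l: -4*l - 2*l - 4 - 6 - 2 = -6*l - 12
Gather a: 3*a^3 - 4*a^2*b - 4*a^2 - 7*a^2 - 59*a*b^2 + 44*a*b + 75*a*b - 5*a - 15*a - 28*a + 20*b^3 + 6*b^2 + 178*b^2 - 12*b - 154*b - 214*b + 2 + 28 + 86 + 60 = 3*a^3 + a^2*(-4*b - 11) + a*(-59*b^2 + 119*b - 48) + 20*b^3 + 184*b^2 - 380*b + 176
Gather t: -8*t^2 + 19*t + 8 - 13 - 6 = -8*t^2 + 19*t - 11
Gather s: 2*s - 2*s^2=-2*s^2 + 2*s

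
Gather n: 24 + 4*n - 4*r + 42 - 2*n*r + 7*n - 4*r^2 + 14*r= n*(11 - 2*r) - 4*r^2 + 10*r + 66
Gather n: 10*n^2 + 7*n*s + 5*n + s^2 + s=10*n^2 + n*(7*s + 5) + s^2 + s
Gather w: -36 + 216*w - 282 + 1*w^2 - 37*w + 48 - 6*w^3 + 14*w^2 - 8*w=-6*w^3 + 15*w^2 + 171*w - 270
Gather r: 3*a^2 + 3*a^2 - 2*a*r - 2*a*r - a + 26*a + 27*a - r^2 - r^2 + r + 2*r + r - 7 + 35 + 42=6*a^2 + 52*a - 2*r^2 + r*(4 - 4*a) + 70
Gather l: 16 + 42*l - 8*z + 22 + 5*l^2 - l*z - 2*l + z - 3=5*l^2 + l*(40 - z) - 7*z + 35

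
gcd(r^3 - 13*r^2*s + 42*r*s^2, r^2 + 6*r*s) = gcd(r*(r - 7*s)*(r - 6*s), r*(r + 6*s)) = r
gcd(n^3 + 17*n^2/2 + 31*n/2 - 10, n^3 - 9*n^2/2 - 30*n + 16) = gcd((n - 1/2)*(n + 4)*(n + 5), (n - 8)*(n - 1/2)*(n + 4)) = n^2 + 7*n/2 - 2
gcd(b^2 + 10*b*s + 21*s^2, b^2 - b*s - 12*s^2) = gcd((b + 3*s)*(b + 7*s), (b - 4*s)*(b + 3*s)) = b + 3*s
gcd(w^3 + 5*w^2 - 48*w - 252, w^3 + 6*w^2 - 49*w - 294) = w^2 - w - 42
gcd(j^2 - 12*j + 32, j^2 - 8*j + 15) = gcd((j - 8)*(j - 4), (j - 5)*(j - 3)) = 1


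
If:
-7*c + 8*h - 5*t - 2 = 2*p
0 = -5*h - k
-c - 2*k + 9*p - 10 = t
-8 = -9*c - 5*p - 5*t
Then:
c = 218/259 - 125*t/259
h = 44*t/259 + 261/259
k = -220*t/259 - 1305/259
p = 22/259 - 34*t/259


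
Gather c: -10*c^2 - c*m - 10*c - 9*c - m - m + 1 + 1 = -10*c^2 + c*(-m - 19) - 2*m + 2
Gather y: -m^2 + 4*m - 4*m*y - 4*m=-m^2 - 4*m*y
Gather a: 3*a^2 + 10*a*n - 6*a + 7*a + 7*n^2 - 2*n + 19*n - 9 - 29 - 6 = 3*a^2 + a*(10*n + 1) + 7*n^2 + 17*n - 44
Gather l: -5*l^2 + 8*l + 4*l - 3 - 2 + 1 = -5*l^2 + 12*l - 4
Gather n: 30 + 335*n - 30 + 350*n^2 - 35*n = 350*n^2 + 300*n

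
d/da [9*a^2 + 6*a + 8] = 18*a + 6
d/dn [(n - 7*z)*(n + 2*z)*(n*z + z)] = z*(3*n^2 - 10*n*z + 2*n - 14*z^2 - 5*z)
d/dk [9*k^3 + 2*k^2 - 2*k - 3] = 27*k^2 + 4*k - 2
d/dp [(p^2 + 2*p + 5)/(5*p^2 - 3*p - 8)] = (-13*p^2 - 66*p - 1)/(25*p^4 - 30*p^3 - 71*p^2 + 48*p + 64)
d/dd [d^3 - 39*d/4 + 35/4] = 3*d^2 - 39/4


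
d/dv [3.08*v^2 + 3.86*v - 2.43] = 6.16*v + 3.86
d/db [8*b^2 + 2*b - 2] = 16*b + 2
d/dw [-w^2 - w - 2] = -2*w - 1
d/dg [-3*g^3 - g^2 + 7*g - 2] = -9*g^2 - 2*g + 7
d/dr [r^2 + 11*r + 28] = 2*r + 11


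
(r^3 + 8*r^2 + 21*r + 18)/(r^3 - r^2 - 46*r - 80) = (r^2 + 6*r + 9)/(r^2 - 3*r - 40)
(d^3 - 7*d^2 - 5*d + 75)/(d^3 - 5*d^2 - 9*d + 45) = (d - 5)/(d - 3)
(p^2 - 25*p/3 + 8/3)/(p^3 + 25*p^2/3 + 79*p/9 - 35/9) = 3*(p - 8)/(3*p^2 + 26*p + 35)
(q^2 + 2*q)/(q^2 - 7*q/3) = 3*(q + 2)/(3*q - 7)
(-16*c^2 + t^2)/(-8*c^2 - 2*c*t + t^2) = (4*c + t)/(2*c + t)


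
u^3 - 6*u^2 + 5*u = u*(u - 5)*(u - 1)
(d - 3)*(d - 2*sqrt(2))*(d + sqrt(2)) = d^3 - 3*d^2 - sqrt(2)*d^2 - 4*d + 3*sqrt(2)*d + 12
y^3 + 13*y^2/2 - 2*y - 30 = (y - 2)*(y + 5/2)*(y + 6)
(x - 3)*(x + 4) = x^2 + x - 12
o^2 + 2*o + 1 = (o + 1)^2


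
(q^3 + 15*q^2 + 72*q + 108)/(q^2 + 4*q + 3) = (q^2 + 12*q + 36)/(q + 1)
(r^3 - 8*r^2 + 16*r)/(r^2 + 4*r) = (r^2 - 8*r + 16)/(r + 4)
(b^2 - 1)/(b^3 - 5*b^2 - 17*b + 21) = (b + 1)/(b^2 - 4*b - 21)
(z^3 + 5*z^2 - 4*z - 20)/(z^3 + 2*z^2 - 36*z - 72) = (z^2 + 3*z - 10)/(z^2 - 36)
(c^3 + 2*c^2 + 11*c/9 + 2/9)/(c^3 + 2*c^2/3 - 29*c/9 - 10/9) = (3*c^2 + 5*c + 2)/(3*c^2 + c - 10)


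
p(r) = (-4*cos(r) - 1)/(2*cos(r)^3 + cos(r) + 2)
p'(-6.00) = -0.16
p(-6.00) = -1.02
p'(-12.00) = -0.23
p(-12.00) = -1.08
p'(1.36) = 1.30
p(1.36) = -0.82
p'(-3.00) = -2.71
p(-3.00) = -3.18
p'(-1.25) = -0.99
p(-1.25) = -0.95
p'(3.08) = 1.07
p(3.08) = -3.03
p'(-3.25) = 1.97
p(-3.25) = -3.10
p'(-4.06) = 7.44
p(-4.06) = 1.51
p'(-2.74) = -24.41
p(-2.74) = -5.59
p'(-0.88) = -0.03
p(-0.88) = -1.12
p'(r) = (6*sin(r)*cos(r)^2 + sin(r))*(-4*cos(r) - 1)/(2*cos(r)^3 + cos(r) + 2)^2 + 4*sin(r)/(2*cos(r)^3 + cos(r) + 2)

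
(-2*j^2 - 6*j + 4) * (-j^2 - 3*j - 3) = 2*j^4 + 12*j^3 + 20*j^2 + 6*j - 12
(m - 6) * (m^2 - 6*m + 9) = m^3 - 12*m^2 + 45*m - 54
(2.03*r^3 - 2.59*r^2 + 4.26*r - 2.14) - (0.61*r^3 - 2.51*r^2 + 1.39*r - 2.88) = 1.42*r^3 - 0.0800000000000001*r^2 + 2.87*r + 0.74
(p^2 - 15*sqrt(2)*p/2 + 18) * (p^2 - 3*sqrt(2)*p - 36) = p^4 - 21*sqrt(2)*p^3/2 + 27*p^2 + 216*sqrt(2)*p - 648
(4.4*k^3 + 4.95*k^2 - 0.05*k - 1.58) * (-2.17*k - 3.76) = -9.548*k^4 - 27.2855*k^3 - 18.5035*k^2 + 3.6166*k + 5.9408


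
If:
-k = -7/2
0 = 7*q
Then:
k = 7/2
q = 0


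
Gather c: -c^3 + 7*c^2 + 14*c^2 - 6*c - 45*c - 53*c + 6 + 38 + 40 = -c^3 + 21*c^2 - 104*c + 84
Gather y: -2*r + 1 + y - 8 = -2*r + y - 7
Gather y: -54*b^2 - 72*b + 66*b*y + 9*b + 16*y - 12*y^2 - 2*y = -54*b^2 - 63*b - 12*y^2 + y*(66*b + 14)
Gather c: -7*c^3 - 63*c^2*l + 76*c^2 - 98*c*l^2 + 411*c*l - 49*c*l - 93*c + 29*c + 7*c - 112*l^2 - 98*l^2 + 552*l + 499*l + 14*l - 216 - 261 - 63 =-7*c^3 + c^2*(76 - 63*l) + c*(-98*l^2 + 362*l - 57) - 210*l^2 + 1065*l - 540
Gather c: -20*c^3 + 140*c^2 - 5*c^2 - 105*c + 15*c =-20*c^3 + 135*c^2 - 90*c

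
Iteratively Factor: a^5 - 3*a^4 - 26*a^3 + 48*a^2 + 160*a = (a + 4)*(a^4 - 7*a^3 + 2*a^2 + 40*a) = (a - 4)*(a + 4)*(a^3 - 3*a^2 - 10*a) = (a - 4)*(a + 2)*(a + 4)*(a^2 - 5*a) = a*(a - 4)*(a + 2)*(a + 4)*(a - 5)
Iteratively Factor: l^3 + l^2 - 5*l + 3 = (l + 3)*(l^2 - 2*l + 1) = (l - 1)*(l + 3)*(l - 1)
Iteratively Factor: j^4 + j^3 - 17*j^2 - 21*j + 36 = (j + 3)*(j^3 - 2*j^2 - 11*j + 12) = (j + 3)^2*(j^2 - 5*j + 4) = (j - 4)*(j + 3)^2*(j - 1)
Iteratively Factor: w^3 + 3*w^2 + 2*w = (w + 1)*(w^2 + 2*w) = (w + 1)*(w + 2)*(w)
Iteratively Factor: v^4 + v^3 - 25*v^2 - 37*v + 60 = (v - 5)*(v^3 + 6*v^2 + 5*v - 12) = (v - 5)*(v + 4)*(v^2 + 2*v - 3) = (v - 5)*(v + 3)*(v + 4)*(v - 1)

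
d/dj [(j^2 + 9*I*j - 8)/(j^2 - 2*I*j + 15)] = (-11*I*j^2 + 46*j + 119*I)/(j^4 - 4*I*j^3 + 26*j^2 - 60*I*j + 225)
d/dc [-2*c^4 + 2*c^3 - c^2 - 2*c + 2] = -8*c^3 + 6*c^2 - 2*c - 2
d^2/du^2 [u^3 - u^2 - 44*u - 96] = 6*u - 2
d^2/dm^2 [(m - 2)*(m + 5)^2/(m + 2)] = 2*(m^3 + 6*m^2 + 12*m - 28)/(m^3 + 6*m^2 + 12*m + 8)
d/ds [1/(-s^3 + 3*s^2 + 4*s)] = (3*s^2 - 6*s - 4)/(s^2*(-s^2 + 3*s + 4)^2)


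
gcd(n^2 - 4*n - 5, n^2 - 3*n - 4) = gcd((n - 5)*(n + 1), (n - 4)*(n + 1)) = n + 1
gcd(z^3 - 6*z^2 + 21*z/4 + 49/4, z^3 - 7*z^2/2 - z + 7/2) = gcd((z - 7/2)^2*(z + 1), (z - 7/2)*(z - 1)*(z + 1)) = z^2 - 5*z/2 - 7/2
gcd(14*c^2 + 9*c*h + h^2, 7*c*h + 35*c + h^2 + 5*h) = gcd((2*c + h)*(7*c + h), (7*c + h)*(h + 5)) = 7*c + h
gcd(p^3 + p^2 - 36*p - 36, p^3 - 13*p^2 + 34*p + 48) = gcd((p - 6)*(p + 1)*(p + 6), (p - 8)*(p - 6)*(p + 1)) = p^2 - 5*p - 6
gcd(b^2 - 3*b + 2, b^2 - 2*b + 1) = b - 1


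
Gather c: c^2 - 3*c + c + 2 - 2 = c^2 - 2*c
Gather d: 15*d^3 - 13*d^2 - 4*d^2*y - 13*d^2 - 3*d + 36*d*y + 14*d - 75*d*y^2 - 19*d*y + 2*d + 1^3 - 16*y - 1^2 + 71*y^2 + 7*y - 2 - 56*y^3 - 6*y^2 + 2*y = 15*d^3 + d^2*(-4*y - 26) + d*(-75*y^2 + 17*y + 13) - 56*y^3 + 65*y^2 - 7*y - 2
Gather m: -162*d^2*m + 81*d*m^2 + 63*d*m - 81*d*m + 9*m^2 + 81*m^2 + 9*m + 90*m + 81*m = m^2*(81*d + 90) + m*(-162*d^2 - 18*d + 180)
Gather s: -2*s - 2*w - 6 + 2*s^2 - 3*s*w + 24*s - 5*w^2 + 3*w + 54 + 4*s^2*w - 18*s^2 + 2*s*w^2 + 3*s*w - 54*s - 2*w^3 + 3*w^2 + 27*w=s^2*(4*w - 16) + s*(2*w^2 - 32) - 2*w^3 - 2*w^2 + 28*w + 48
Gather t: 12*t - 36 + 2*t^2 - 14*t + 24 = 2*t^2 - 2*t - 12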